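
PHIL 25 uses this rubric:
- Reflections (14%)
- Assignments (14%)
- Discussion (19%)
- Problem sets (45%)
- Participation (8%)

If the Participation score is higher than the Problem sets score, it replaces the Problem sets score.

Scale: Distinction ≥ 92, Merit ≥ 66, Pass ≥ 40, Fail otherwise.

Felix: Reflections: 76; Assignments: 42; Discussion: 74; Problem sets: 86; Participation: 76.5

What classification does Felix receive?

Participation (76.5) ≤ Problem sets (86), so Problem sets stays at 86.
Weighted total:
  Reflections 76 × 0.14 = 10.64
  Assignments 42 × 0.14 = 5.88
  Discussion 74 × 0.19 = 14.06
  Problem sets 86 × 0.45 = 38.7
  Participation 76.5 × 0.08 = 6.12
Sum = 75.4
75.4 is ≥ 66 and < 92 → Merit

Merit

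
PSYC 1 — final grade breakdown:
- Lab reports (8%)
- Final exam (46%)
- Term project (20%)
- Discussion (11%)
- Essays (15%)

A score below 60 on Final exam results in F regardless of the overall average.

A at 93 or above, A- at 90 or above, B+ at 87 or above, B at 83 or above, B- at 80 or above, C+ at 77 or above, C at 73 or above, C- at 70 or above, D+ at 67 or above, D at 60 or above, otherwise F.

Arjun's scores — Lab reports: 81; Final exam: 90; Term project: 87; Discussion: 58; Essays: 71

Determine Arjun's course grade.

Final exam score 90 ≥ 60: minimum met.
Weighted total:
  Lab reports 81 × 0.08 = 6.48
  Final exam 90 × 0.46 = 41.4
  Term project 87 × 0.2 = 17.4
  Discussion 58 × 0.11 = 6.38
  Essays 71 × 0.15 = 10.65
Sum = 82.31
82.31 is ≥ 80 and < 83 → B-

B-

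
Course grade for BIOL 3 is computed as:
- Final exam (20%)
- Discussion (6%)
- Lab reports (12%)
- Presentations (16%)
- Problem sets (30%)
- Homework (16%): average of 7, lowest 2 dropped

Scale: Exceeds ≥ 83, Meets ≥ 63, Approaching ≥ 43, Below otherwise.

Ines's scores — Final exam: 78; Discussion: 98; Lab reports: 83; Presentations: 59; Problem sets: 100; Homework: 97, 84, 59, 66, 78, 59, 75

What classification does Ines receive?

Homework: drop 59, 59 → average of remaining 5 = 400/5 = 80
Weighted total:
  Final exam 78 × 0.2 = 15.6
  Discussion 98 × 0.06 = 5.88
  Lab reports 83 × 0.12 = 9.96
  Presentations 59 × 0.16 = 9.44
  Problem sets 100 × 0.3 = 30
  Homework 80 × 0.16 = 12.8
Sum = 83.68
83.68 ≥ 83 → Exceeds

Exceeds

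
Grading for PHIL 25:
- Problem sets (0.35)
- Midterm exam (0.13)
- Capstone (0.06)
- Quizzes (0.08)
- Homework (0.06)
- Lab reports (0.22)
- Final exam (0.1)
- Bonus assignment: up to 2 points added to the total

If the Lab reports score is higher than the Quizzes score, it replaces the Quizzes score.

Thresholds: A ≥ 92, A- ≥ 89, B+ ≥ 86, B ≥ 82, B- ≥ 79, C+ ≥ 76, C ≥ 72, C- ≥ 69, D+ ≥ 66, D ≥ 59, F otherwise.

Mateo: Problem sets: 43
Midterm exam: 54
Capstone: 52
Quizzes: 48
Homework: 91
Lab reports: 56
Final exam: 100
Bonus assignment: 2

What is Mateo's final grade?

Lab reports (56) > Quizzes (48), so Quizzes counts as 56.
Weighted total:
  Problem sets 43 × 0.35 = 15.05
  Midterm exam 54 × 0.13 = 7.02
  Capstone 52 × 0.06 = 3.12
  Quizzes 56 × 0.08 = 4.48
  Homework 91 × 0.06 = 5.46
  Lab reports 56 × 0.22 = 12.32
  Final exam 100 × 0.1 = 10
Sum = 57.45
Bonus assignment: 57.45 + 2 = 59.45
59.45 is ≥ 59 and < 66 → D

D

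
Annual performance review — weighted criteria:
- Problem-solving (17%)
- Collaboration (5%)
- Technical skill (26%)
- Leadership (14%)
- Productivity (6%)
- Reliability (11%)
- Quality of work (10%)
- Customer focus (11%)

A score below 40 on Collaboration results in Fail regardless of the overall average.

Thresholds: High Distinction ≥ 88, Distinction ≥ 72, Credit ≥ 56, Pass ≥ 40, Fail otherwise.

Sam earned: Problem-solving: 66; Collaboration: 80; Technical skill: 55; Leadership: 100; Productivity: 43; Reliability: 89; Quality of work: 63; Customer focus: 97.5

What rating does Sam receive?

Distinction

Collaboration score 80 ≥ 40: minimum met.
Weighted total:
  Problem-solving 66 × 0.17 = 11.22
  Collaboration 80 × 0.05 = 4
  Technical skill 55 × 0.26 = 14.3
  Leadership 100 × 0.14 = 14
  Productivity 43 × 0.06 = 2.58
  Reliability 89 × 0.11 = 9.79
  Quality of work 63 × 0.1 = 6.3
  Customer focus 97.5 × 0.11 = 10.725
Sum = 72.915
72.915 is ≥ 72 and < 88 → Distinction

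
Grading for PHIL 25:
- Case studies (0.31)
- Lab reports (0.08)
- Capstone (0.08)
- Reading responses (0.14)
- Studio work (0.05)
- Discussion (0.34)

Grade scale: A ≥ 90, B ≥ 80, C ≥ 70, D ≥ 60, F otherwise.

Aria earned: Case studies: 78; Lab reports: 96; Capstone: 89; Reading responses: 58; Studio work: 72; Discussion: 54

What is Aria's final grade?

D

Weighted total:
  Case studies 78 × 0.31 = 24.18
  Lab reports 96 × 0.08 = 7.68
  Capstone 89 × 0.08 = 7.12
  Reading responses 58 × 0.14 = 8.12
  Studio work 72 × 0.05 = 3.6
  Discussion 54 × 0.34 = 18.36
Sum = 69.06
69.06 is ≥ 60 and < 70 → D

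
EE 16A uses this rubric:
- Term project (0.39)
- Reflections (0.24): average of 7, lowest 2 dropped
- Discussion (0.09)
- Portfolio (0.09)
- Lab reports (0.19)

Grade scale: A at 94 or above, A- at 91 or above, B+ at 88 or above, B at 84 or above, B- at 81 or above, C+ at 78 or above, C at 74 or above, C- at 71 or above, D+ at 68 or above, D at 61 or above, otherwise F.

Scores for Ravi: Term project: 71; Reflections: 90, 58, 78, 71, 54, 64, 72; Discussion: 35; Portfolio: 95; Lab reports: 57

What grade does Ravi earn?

D+

Reflections: drop 54, 58 → average of remaining 5 = 375/5 = 75
Weighted total:
  Term project 71 × 0.39 = 27.69
  Reflections 75 × 0.24 = 18
  Discussion 35 × 0.09 = 3.15
  Portfolio 95 × 0.09 = 8.55
  Lab reports 57 × 0.19 = 10.83
Sum = 68.22
68.22 is ≥ 68 and < 71 → D+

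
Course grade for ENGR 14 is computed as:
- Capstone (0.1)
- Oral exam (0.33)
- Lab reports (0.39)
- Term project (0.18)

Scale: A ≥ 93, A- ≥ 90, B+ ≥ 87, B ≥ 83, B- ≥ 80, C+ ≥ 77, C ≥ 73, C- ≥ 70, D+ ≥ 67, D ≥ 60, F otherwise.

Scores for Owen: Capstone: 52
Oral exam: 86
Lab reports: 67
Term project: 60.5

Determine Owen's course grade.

Weighted total:
  Capstone 52 × 0.1 = 5.2
  Oral exam 86 × 0.33 = 28.38
  Lab reports 67 × 0.39 = 26.13
  Term project 60.5 × 0.18 = 10.89
Sum = 70.6
70.6 is ≥ 70 and < 73 → C-

C-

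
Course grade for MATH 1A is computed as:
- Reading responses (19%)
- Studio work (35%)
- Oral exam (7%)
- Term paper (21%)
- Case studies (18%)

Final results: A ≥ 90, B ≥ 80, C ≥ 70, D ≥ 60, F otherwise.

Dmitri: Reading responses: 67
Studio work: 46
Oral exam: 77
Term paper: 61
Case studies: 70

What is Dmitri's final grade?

F

Weighted total:
  Reading responses 67 × 0.19 = 12.73
  Studio work 46 × 0.35 = 16.1
  Oral exam 77 × 0.07 = 5.39
  Term paper 61 × 0.21 = 12.81
  Case studies 70 × 0.18 = 12.6
Sum = 59.63
59.63 < 60 → F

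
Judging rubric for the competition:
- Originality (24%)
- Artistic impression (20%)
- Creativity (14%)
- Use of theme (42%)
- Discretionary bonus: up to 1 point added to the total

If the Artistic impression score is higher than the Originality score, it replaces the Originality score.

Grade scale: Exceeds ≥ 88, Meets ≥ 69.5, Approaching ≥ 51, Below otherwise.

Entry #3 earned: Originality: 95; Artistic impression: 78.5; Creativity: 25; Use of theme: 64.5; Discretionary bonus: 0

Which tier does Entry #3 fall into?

Artistic impression (78.5) ≤ Originality (95), so Originality stays at 95.
Weighted total:
  Originality 95 × 0.24 = 22.8
  Artistic impression 78.5 × 0.2 = 15.7
  Creativity 25 × 0.14 = 3.5
  Use of theme 64.5 × 0.42 = 27.09
Sum = 69.09
Discretionary bonus: 69.09 + 0 = 69.09
69.09 is ≥ 51 and < 69.5 → Approaching

Approaching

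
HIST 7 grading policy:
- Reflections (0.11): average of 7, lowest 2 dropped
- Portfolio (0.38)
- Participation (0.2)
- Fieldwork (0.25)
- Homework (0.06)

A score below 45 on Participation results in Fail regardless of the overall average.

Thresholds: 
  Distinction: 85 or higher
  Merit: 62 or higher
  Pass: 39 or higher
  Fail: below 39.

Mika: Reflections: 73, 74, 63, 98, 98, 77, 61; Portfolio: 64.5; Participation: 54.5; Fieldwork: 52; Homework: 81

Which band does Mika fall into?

Reflections: drop 61, 63 → average of remaining 5 = 420/5 = 84
Participation score 54.5 ≥ 45: minimum met.
Weighted total:
  Reflections 84 × 0.11 = 9.24
  Portfolio 64.5 × 0.38 = 24.51
  Participation 54.5 × 0.2 = 10.9
  Fieldwork 52 × 0.25 = 13
  Homework 81 × 0.06 = 4.86
Sum = 62.51
62.51 is ≥ 62 and < 85 → Merit

Merit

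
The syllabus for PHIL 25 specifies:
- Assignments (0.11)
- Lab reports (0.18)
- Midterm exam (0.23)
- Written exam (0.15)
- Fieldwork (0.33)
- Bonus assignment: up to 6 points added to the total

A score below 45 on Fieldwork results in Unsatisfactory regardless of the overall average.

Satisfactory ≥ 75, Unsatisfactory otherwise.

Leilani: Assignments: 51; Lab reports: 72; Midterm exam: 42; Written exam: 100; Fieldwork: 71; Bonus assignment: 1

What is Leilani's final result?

Fieldwork score 71 ≥ 45: minimum met.
Weighted total:
  Assignments 51 × 0.11 = 5.61
  Lab reports 72 × 0.18 = 12.96
  Midterm exam 42 × 0.23 = 9.66
  Written exam 100 × 0.15 = 15
  Fieldwork 71 × 0.33 = 23.43
Sum = 66.66
Bonus assignment: 66.66 + 1 = 67.66
67.66 < 75 → Unsatisfactory

Unsatisfactory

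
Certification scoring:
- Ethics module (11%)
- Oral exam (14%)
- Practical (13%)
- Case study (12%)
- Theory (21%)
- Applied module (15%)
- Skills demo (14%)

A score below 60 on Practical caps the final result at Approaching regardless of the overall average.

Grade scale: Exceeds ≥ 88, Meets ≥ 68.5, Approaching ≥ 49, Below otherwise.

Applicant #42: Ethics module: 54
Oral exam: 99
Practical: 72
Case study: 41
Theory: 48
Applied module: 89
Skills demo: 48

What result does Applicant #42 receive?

Practical score 72 ≥ 60: minimum met.
Weighted total:
  Ethics module 54 × 0.11 = 5.94
  Oral exam 99 × 0.14 = 13.86
  Practical 72 × 0.13 = 9.36
  Case study 41 × 0.12 = 4.92
  Theory 48 × 0.21 = 10.08
  Applied module 89 × 0.15 = 13.35
  Skills demo 48 × 0.14 = 6.72
Sum = 64.23
64.23 is ≥ 49 and < 68.5 → Approaching

Approaching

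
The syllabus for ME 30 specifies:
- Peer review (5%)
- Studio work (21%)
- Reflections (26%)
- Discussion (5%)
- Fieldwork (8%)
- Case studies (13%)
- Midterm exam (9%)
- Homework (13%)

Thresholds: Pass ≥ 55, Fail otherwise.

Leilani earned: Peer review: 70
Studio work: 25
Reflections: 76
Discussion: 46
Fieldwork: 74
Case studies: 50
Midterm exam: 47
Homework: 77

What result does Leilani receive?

Weighted total:
  Peer review 70 × 0.05 = 3.5
  Studio work 25 × 0.21 = 5.25
  Reflections 76 × 0.26 = 19.76
  Discussion 46 × 0.05 = 2.3
  Fieldwork 74 × 0.08 = 5.92
  Case studies 50 × 0.13 = 6.5
  Midterm exam 47 × 0.09 = 4.23
  Homework 77 × 0.13 = 10.01
Sum = 57.47
57.47 ≥ 55 → Pass

Pass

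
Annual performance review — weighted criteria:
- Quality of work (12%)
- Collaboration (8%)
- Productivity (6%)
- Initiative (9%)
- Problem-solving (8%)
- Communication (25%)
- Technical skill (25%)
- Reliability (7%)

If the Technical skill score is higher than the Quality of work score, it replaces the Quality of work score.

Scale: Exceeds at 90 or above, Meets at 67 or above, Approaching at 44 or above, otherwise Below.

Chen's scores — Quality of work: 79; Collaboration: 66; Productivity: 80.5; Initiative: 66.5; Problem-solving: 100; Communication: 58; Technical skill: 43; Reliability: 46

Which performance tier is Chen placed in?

Approaching

Technical skill (43) ≤ Quality of work (79), so Quality of work stays at 79.
Weighted total:
  Quality of work 79 × 0.12 = 9.48
  Collaboration 66 × 0.08 = 5.28
  Productivity 80.5 × 0.06 = 4.83
  Initiative 66.5 × 0.09 = 5.985
  Problem-solving 100 × 0.08 = 8
  Communication 58 × 0.25 = 14.5
  Technical skill 43 × 0.25 = 10.75
  Reliability 46 × 0.07 = 3.22
Sum = 62.045
62.045 is ≥ 44 and < 67 → Approaching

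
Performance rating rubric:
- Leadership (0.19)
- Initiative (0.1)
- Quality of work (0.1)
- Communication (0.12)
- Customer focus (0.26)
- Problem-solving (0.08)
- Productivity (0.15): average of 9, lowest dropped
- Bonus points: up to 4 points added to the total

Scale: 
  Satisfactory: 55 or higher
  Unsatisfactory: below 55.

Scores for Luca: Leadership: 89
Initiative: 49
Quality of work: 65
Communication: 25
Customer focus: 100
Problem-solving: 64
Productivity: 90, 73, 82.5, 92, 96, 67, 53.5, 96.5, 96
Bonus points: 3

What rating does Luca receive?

Productivity: drop 53.5 → average of remaining 8 = 693/8 = 86.625
Weighted total:
  Leadership 89 × 0.19 = 16.91
  Initiative 49 × 0.1 = 4.9
  Quality of work 65 × 0.1 = 6.5
  Communication 25 × 0.12 = 3
  Customer focus 100 × 0.26 = 26
  Problem-solving 64 × 0.08 = 5.12
  Productivity 86.625 × 0.15 = 12.99375
Sum = 75.42375
Bonus points: 75.42375 + 3 = 78.42375
78.42375 ≥ 55 → Satisfactory

Satisfactory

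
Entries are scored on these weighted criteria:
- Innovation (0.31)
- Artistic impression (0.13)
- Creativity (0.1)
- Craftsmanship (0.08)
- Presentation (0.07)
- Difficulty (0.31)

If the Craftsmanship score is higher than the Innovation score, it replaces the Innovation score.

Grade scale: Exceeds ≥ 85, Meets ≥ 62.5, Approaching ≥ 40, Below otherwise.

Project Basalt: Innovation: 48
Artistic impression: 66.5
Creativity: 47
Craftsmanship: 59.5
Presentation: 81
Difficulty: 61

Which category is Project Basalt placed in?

Craftsmanship (59.5) > Innovation (48), so Innovation counts as 59.5.
Weighted total:
  Innovation 59.5 × 0.31 = 18.445
  Artistic impression 66.5 × 0.13 = 8.645
  Creativity 47 × 0.1 = 4.7
  Craftsmanship 59.5 × 0.08 = 4.76
  Presentation 81 × 0.07 = 5.67
  Difficulty 61 × 0.31 = 18.91
Sum = 61.13
61.13 is ≥ 40 and < 62.5 → Approaching

Approaching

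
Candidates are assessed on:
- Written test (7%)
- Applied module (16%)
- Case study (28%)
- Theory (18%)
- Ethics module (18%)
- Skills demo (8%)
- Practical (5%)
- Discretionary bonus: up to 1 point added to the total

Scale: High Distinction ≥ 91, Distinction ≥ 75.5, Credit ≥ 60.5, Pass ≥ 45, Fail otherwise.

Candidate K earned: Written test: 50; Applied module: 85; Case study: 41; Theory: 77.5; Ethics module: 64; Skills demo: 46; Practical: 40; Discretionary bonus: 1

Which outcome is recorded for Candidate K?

Weighted total:
  Written test 50 × 0.07 = 3.5
  Applied module 85 × 0.16 = 13.6
  Case study 41 × 0.28 = 11.48
  Theory 77.5 × 0.18 = 13.95
  Ethics module 64 × 0.18 = 11.52
  Skills demo 46 × 0.08 = 3.68
  Practical 40 × 0.05 = 2
Sum = 59.73
Discretionary bonus: 59.73 + 1 = 60.73
60.73 is ≥ 60.5 and < 75.5 → Credit

Credit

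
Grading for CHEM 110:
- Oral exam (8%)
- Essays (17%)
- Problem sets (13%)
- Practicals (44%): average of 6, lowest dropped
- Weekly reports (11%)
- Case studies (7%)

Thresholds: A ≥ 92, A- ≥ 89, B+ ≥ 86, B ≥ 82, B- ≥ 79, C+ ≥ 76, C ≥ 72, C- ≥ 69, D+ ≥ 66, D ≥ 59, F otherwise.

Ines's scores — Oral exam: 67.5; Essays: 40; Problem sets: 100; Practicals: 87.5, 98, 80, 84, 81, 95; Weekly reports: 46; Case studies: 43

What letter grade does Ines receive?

Practicals: drop 80 → average of remaining 5 = 445.5/5 = 89.1
Weighted total:
  Oral exam 67.5 × 0.08 = 5.4
  Essays 40 × 0.17 = 6.8
  Problem sets 100 × 0.13 = 13
  Practicals 89.1 × 0.44 = 39.204
  Weekly reports 46 × 0.11 = 5.06
  Case studies 43 × 0.07 = 3.01
Sum = 72.474
72.474 is ≥ 72 and < 76 → C

C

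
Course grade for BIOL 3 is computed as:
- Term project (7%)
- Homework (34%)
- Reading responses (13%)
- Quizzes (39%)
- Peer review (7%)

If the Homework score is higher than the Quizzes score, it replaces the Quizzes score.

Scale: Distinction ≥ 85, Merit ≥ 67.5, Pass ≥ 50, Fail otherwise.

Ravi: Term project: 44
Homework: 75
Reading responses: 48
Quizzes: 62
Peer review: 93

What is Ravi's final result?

Homework (75) > Quizzes (62), so Quizzes counts as 75.
Weighted total:
  Term project 44 × 0.07 = 3.08
  Homework 75 × 0.34 = 25.5
  Reading responses 48 × 0.13 = 6.24
  Quizzes 75 × 0.39 = 29.25
  Peer review 93 × 0.07 = 6.51
Sum = 70.58
70.58 is ≥ 67.5 and < 85 → Merit

Merit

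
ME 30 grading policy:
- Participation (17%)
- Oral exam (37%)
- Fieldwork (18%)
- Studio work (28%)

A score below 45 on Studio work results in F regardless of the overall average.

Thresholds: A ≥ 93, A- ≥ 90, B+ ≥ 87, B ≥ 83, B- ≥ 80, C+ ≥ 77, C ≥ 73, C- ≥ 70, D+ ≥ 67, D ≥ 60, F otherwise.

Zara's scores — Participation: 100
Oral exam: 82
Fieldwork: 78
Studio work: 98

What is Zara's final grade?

Studio work score 98 ≥ 45: minimum met.
Weighted total:
  Participation 100 × 0.17 = 17
  Oral exam 82 × 0.37 = 30.34
  Fieldwork 78 × 0.18 = 14.04
  Studio work 98 × 0.28 = 27.44
Sum = 88.82
88.82 is ≥ 87 and < 90 → B+

B+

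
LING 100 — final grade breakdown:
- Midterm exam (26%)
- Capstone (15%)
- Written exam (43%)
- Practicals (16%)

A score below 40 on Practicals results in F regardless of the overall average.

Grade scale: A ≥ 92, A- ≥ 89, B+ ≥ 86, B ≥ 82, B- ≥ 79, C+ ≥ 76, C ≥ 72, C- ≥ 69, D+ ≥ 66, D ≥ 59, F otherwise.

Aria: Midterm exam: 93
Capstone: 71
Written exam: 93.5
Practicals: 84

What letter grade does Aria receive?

B+

Practicals score 84 ≥ 40: minimum met.
Weighted total:
  Midterm exam 93 × 0.26 = 24.18
  Capstone 71 × 0.15 = 10.65
  Written exam 93.5 × 0.43 = 40.205
  Practicals 84 × 0.16 = 13.44
Sum = 88.475
88.475 is ≥ 86 and < 89 → B+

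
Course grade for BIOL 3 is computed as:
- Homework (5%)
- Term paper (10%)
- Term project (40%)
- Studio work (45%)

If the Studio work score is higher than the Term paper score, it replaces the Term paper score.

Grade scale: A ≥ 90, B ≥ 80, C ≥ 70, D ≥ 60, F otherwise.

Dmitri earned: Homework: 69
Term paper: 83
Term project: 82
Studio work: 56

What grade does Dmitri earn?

D

Studio work (56) ≤ Term paper (83), so Term paper stays at 83.
Weighted total:
  Homework 69 × 0.05 = 3.45
  Term paper 83 × 0.1 = 8.3
  Term project 82 × 0.4 = 32.8
  Studio work 56 × 0.45 = 25.2
Sum = 69.75
69.75 is ≥ 60 and < 70 → D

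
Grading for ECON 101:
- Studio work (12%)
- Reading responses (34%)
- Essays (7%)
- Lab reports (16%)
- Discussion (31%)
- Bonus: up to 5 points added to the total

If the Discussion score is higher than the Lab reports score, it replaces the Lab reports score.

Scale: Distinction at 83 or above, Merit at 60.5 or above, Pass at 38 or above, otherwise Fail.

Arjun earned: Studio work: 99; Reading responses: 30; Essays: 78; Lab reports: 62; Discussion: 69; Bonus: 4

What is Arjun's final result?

Discussion (69) > Lab reports (62), so Lab reports counts as 69.
Weighted total:
  Studio work 99 × 0.12 = 11.88
  Reading responses 30 × 0.34 = 10.2
  Essays 78 × 0.07 = 5.46
  Lab reports 69 × 0.16 = 11.04
  Discussion 69 × 0.31 = 21.39
Sum = 59.97
Bonus: 59.97 + 4 = 63.97
63.97 is ≥ 60.5 and < 83 → Merit

Merit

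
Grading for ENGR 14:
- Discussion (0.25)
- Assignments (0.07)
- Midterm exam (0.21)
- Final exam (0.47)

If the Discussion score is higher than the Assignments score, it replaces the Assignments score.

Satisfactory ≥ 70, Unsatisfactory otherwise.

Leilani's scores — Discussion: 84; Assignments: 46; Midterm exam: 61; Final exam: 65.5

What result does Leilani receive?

Discussion (84) > Assignments (46), so Assignments counts as 84.
Weighted total:
  Discussion 84 × 0.25 = 21
  Assignments 84 × 0.07 = 5.88
  Midterm exam 61 × 0.21 = 12.81
  Final exam 65.5 × 0.47 = 30.785
Sum = 70.475
70.475 ≥ 70 → Satisfactory

Satisfactory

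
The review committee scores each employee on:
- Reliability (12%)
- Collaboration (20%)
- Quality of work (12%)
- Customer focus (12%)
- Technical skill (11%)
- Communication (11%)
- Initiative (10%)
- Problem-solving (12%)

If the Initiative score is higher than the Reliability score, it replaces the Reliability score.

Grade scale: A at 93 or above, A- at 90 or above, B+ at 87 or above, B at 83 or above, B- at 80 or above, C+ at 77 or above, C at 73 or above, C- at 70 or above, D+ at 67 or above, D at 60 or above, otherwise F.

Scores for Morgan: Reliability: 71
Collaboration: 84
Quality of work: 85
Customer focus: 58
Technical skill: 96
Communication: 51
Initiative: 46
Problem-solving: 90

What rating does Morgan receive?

C

Initiative (46) ≤ Reliability (71), so Reliability stays at 71.
Weighted total:
  Reliability 71 × 0.12 = 8.52
  Collaboration 84 × 0.2 = 16.8
  Quality of work 85 × 0.12 = 10.2
  Customer focus 58 × 0.12 = 6.96
  Technical skill 96 × 0.11 = 10.56
  Communication 51 × 0.11 = 5.61
  Initiative 46 × 0.1 = 4.6
  Problem-solving 90 × 0.12 = 10.8
Sum = 74.05
74.05 is ≥ 73 and < 77 → C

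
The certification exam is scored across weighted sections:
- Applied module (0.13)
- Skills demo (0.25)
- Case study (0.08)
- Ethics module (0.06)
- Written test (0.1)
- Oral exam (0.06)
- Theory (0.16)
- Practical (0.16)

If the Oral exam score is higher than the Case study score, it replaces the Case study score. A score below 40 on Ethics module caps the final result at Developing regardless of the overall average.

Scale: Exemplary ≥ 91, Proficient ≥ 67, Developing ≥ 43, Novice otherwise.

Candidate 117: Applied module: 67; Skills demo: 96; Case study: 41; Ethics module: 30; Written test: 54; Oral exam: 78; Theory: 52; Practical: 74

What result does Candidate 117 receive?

Developing

Oral exam (78) > Case study (41), so Case study counts as 78.
Ethics module score 30 < 40: minimum not met.
Weighted total:
  Applied module 67 × 0.13 = 8.71
  Skills demo 96 × 0.25 = 24
  Case study 78 × 0.08 = 6.24
  Ethics module 30 × 0.06 = 1.8
  Written test 54 × 0.1 = 5.4
  Oral exam 78 × 0.06 = 4.68
  Theory 52 × 0.16 = 8.32
  Practical 74 × 0.16 = 11.84
Sum = 70.99
70.99 would be Proficient; cap at Developing applies → Developing.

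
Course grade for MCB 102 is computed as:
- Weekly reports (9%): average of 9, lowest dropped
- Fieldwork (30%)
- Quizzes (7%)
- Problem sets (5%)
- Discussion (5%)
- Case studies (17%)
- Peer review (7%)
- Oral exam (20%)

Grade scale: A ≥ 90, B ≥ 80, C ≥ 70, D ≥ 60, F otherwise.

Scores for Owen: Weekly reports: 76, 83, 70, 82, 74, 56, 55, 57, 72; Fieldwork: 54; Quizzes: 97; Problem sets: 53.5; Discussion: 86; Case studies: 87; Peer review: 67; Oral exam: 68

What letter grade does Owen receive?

Weekly reports: drop 55 → average of remaining 8 = 570/8 = 71.25
Weighted total:
  Weekly reports 71.25 × 0.09 = 6.4125
  Fieldwork 54 × 0.3 = 16.2
  Quizzes 97 × 0.07 = 6.79
  Problem sets 53.5 × 0.05 = 2.675
  Discussion 86 × 0.05 = 4.3
  Case studies 87 × 0.17 = 14.79
  Peer review 67 × 0.07 = 4.69
  Oral exam 68 × 0.2 = 13.6
Sum = 69.4575
69.4575 is ≥ 60 and < 70 → D

D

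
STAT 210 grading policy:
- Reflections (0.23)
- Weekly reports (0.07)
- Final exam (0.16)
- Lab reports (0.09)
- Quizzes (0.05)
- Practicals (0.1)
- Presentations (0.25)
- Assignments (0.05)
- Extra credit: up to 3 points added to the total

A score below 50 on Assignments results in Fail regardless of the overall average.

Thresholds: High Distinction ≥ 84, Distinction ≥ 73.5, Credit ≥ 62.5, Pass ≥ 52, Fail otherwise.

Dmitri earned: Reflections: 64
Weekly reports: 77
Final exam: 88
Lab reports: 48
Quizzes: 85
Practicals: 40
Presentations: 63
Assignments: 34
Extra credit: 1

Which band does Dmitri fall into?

Fail

Assignments score 34 < 50: minimum not met.
Weighted total:
  Reflections 64 × 0.23 = 14.72
  Weekly reports 77 × 0.07 = 5.39
  Final exam 88 × 0.16 = 14.08
  Lab reports 48 × 0.09 = 4.32
  Quizzes 85 × 0.05 = 4.25
  Practicals 40 × 0.1 = 4
  Presentations 63 × 0.25 = 15.75
  Assignments 34 × 0.05 = 1.7
Sum = 64.21
Extra credit: 64.21 + 1 = 65.21
Because the Assignments minimum was not met, the result is Fail.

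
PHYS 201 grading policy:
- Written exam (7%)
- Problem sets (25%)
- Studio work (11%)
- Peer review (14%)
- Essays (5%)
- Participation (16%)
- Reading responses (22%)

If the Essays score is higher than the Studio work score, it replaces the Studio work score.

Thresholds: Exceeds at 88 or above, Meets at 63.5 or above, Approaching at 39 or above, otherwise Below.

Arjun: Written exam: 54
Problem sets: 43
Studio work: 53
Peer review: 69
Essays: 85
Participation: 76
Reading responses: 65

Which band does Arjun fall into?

Meets

Essays (85) > Studio work (53), so Studio work counts as 85.
Weighted total:
  Written exam 54 × 0.07 = 3.78
  Problem sets 43 × 0.25 = 10.75
  Studio work 85 × 0.11 = 9.35
  Peer review 69 × 0.14 = 9.66
  Essays 85 × 0.05 = 4.25
  Participation 76 × 0.16 = 12.16
  Reading responses 65 × 0.22 = 14.3
Sum = 64.25
64.25 is ≥ 63.5 and < 88 → Meets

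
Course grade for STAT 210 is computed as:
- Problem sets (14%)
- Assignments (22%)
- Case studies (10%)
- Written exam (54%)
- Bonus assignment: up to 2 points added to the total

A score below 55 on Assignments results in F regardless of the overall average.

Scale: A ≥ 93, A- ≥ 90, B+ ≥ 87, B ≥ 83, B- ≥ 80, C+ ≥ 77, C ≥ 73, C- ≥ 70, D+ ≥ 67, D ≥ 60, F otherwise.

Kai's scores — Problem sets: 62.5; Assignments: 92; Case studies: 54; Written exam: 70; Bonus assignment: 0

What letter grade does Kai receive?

C-

Assignments score 92 ≥ 55: minimum met.
Weighted total:
  Problem sets 62.5 × 0.14 = 8.75
  Assignments 92 × 0.22 = 20.24
  Case studies 54 × 0.1 = 5.4
  Written exam 70 × 0.54 = 37.8
Sum = 72.19
Bonus assignment: 72.19 + 0 = 72.19
72.19 is ≥ 70 and < 73 → C-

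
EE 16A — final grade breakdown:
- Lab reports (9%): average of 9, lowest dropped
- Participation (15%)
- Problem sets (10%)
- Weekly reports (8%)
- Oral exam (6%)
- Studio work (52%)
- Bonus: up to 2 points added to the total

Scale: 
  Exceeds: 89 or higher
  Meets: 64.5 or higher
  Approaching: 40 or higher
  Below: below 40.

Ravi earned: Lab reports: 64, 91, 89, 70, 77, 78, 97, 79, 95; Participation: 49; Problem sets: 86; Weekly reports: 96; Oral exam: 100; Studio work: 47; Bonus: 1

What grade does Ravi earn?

Approaching

Lab reports: drop 64 → average of remaining 8 = 676/8 = 84.5
Weighted total:
  Lab reports 84.5 × 0.09 = 7.605
  Participation 49 × 0.15 = 7.35
  Problem sets 86 × 0.1 = 8.6
  Weekly reports 96 × 0.08 = 7.68
  Oral exam 100 × 0.06 = 6
  Studio work 47 × 0.52 = 24.44
Sum = 61.675
Bonus: 61.675 + 1 = 62.675
62.675 is ≥ 40 and < 64.5 → Approaching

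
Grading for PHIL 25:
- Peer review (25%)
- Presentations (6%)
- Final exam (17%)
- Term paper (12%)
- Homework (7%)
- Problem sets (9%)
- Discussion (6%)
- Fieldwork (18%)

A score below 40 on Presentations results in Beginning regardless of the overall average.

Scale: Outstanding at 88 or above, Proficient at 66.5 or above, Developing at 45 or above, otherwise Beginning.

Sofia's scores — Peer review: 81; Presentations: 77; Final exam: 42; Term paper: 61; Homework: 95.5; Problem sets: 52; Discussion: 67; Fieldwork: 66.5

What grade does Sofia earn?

Presentations score 77 ≥ 40: minimum met.
Weighted total:
  Peer review 81 × 0.25 = 20.25
  Presentations 77 × 0.06 = 4.62
  Final exam 42 × 0.17 = 7.14
  Term paper 61 × 0.12 = 7.32
  Homework 95.5 × 0.07 = 6.685
  Problem sets 52 × 0.09 = 4.68
  Discussion 67 × 0.06 = 4.02
  Fieldwork 66.5 × 0.18 = 11.97
Sum = 66.685
66.685 is ≥ 66.5 and < 88 → Proficient

Proficient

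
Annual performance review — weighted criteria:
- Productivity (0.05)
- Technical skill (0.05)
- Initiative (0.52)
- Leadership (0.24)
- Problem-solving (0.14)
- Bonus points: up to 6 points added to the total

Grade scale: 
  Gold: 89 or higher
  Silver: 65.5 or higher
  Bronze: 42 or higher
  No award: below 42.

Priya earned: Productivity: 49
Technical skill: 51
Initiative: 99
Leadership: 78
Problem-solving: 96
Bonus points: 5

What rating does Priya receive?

Weighted total:
  Productivity 49 × 0.05 = 2.45
  Technical skill 51 × 0.05 = 2.55
  Initiative 99 × 0.52 = 51.48
  Leadership 78 × 0.24 = 18.72
  Problem-solving 96 × 0.14 = 13.44
Sum = 88.64
Bonus points: 88.64 + 5 = 93.64
93.64 ≥ 89 → Gold

Gold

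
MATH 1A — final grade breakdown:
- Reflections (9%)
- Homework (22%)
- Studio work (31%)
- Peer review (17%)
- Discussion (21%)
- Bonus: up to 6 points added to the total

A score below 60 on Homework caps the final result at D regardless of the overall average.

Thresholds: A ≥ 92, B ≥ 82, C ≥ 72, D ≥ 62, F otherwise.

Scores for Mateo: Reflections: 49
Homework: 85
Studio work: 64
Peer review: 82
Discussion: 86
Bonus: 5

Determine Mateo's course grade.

C

Homework score 85 ≥ 60: minimum met.
Weighted total:
  Reflections 49 × 0.09 = 4.41
  Homework 85 × 0.22 = 18.7
  Studio work 64 × 0.31 = 19.84
  Peer review 82 × 0.17 = 13.94
  Discussion 86 × 0.21 = 18.06
Sum = 74.95
Bonus: 74.95 + 5 = 79.95
79.95 is ≥ 72 and < 82 → C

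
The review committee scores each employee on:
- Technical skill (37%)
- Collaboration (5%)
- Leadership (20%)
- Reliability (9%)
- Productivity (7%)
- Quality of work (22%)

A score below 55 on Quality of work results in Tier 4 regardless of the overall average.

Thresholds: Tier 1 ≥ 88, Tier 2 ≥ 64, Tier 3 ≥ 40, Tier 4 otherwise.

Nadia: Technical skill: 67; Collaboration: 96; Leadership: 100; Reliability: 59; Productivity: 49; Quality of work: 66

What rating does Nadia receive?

Quality of work score 66 ≥ 55: minimum met.
Weighted total:
  Technical skill 67 × 0.37 = 24.79
  Collaboration 96 × 0.05 = 4.8
  Leadership 100 × 0.2 = 20
  Reliability 59 × 0.09 = 5.31
  Productivity 49 × 0.07 = 3.43
  Quality of work 66 × 0.22 = 14.52
Sum = 72.85
72.85 is ≥ 64 and < 88 → Tier 2

Tier 2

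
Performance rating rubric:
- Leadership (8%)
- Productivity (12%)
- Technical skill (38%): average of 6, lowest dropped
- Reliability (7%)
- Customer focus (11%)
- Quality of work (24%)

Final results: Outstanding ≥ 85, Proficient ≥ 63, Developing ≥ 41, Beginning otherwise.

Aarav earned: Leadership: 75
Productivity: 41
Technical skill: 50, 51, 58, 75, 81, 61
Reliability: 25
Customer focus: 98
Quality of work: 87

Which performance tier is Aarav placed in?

Technical skill: drop 50 → average of remaining 5 = 326/5 = 65.2
Weighted total:
  Leadership 75 × 0.08 = 6
  Productivity 41 × 0.12 = 4.92
  Technical skill 65.2 × 0.38 = 24.776
  Reliability 25 × 0.07 = 1.75
  Customer focus 98 × 0.11 = 10.78
  Quality of work 87 × 0.24 = 20.88
Sum = 69.106
69.106 is ≥ 63 and < 85 → Proficient

Proficient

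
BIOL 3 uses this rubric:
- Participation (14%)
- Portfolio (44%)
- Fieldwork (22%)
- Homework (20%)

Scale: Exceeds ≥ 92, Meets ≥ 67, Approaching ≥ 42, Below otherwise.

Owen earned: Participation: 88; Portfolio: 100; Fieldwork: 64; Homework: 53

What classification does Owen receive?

Weighted total:
  Participation 88 × 0.14 = 12.32
  Portfolio 100 × 0.44 = 44
  Fieldwork 64 × 0.22 = 14.08
  Homework 53 × 0.2 = 10.6
Sum = 81
81 is ≥ 67 and < 92 → Meets

Meets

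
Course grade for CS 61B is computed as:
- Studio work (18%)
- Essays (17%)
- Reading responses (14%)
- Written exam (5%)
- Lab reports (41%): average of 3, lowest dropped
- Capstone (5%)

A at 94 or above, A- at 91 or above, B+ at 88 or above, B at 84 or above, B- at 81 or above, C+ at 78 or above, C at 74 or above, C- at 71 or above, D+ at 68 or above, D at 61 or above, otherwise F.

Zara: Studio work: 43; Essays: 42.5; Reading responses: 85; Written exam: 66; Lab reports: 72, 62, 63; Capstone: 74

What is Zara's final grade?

D

Lab reports: drop 62 → average of remaining 2 = 135/2 = 67.5
Weighted total:
  Studio work 43 × 0.18 = 7.74
  Essays 42.5 × 0.17 = 7.225
  Reading responses 85 × 0.14 = 11.9
  Written exam 66 × 0.05 = 3.3
  Lab reports 67.5 × 0.41 = 27.675
  Capstone 74 × 0.05 = 3.7
Sum = 61.54
61.54 is ≥ 61 and < 68 → D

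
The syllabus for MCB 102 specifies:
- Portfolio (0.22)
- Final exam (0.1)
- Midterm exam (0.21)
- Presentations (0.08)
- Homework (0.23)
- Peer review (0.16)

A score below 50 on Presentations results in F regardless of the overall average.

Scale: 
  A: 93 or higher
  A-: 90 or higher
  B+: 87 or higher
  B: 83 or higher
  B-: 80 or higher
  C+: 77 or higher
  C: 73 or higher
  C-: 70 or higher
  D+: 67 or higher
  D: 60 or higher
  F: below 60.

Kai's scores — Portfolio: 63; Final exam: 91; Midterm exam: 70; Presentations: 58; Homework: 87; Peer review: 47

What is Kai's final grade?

D+

Presentations score 58 ≥ 50: minimum met.
Weighted total:
  Portfolio 63 × 0.22 = 13.86
  Final exam 91 × 0.1 = 9.1
  Midterm exam 70 × 0.21 = 14.7
  Presentations 58 × 0.08 = 4.64
  Homework 87 × 0.23 = 20.01
  Peer review 47 × 0.16 = 7.52
Sum = 69.83
69.83 is ≥ 67 and < 70 → D+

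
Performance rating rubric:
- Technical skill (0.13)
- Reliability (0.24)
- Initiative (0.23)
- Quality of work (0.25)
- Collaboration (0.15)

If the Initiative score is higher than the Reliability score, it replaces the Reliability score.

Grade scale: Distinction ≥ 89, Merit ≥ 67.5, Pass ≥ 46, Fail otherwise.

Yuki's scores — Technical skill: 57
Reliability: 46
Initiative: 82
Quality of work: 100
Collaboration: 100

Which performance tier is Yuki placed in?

Initiative (82) > Reliability (46), so Reliability counts as 82.
Weighted total:
  Technical skill 57 × 0.13 = 7.41
  Reliability 82 × 0.24 = 19.68
  Initiative 82 × 0.23 = 18.86
  Quality of work 100 × 0.25 = 25
  Collaboration 100 × 0.15 = 15
Sum = 85.95
85.95 is ≥ 67.5 and < 89 → Merit

Merit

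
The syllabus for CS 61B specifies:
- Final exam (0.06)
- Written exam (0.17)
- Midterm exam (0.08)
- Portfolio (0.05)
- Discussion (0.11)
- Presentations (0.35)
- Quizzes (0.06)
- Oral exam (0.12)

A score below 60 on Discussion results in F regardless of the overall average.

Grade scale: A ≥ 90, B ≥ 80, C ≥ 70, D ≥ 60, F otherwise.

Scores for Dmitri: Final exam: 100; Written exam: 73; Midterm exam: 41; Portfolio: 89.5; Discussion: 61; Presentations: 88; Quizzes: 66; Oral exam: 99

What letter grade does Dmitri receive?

C

Discussion score 61 ≥ 60: minimum met.
Weighted total:
  Final exam 100 × 0.06 = 6
  Written exam 73 × 0.17 = 12.41
  Midterm exam 41 × 0.08 = 3.28
  Portfolio 89.5 × 0.05 = 4.475
  Discussion 61 × 0.11 = 6.71
  Presentations 88 × 0.35 = 30.8
  Quizzes 66 × 0.06 = 3.96
  Oral exam 99 × 0.12 = 11.88
Sum = 79.515
79.515 is ≥ 70 and < 80 → C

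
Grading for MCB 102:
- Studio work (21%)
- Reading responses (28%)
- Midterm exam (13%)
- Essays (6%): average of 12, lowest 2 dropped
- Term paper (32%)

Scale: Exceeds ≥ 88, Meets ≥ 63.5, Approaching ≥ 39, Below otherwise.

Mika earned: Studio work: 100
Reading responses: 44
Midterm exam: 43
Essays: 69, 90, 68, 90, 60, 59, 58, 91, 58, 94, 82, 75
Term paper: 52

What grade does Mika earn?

Approaching

Essays: drop 58, 58 → average of remaining 10 = 778/10 = 77.8
Weighted total:
  Studio work 100 × 0.21 = 21
  Reading responses 44 × 0.28 = 12.32
  Midterm exam 43 × 0.13 = 5.59
  Essays 77.8 × 0.06 = 4.668
  Term paper 52 × 0.32 = 16.64
Sum = 60.218
60.218 is ≥ 39 and < 63.5 → Approaching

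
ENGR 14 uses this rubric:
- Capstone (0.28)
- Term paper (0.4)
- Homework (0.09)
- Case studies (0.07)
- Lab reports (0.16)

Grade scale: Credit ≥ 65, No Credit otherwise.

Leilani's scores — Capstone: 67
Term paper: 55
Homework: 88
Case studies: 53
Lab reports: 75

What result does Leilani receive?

Weighted total:
  Capstone 67 × 0.28 = 18.76
  Term paper 55 × 0.4 = 22
  Homework 88 × 0.09 = 7.92
  Case studies 53 × 0.07 = 3.71
  Lab reports 75 × 0.16 = 12
Sum = 64.39
64.39 < 65 → No Credit

No Credit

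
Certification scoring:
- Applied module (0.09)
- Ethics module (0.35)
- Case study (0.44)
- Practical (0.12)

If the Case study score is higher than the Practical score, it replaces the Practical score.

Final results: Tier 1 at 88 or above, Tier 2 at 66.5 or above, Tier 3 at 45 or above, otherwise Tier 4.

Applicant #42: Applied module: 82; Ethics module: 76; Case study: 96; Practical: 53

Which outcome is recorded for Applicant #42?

Tier 2

Case study (96) > Practical (53), so Practical counts as 96.
Weighted total:
  Applied module 82 × 0.09 = 7.38
  Ethics module 76 × 0.35 = 26.6
  Case study 96 × 0.44 = 42.24
  Practical 96 × 0.12 = 11.52
Sum = 87.74
87.74 is ≥ 66.5 and < 88 → Tier 2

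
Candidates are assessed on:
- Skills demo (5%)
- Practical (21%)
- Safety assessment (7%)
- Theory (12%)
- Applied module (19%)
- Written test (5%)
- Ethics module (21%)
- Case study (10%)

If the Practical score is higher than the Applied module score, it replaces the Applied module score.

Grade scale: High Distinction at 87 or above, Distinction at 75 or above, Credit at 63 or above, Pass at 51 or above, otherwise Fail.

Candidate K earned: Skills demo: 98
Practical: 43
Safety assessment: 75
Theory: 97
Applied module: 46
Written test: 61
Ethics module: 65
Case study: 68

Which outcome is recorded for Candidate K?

Credit

Practical (43) ≤ Applied module (46), so Applied module stays at 46.
Weighted total:
  Skills demo 98 × 0.05 = 4.9
  Practical 43 × 0.21 = 9.03
  Safety assessment 75 × 0.07 = 5.25
  Theory 97 × 0.12 = 11.64
  Applied module 46 × 0.19 = 8.74
  Written test 61 × 0.05 = 3.05
  Ethics module 65 × 0.21 = 13.65
  Case study 68 × 0.1 = 6.8
Sum = 63.06
63.06 is ≥ 63 and < 75 → Credit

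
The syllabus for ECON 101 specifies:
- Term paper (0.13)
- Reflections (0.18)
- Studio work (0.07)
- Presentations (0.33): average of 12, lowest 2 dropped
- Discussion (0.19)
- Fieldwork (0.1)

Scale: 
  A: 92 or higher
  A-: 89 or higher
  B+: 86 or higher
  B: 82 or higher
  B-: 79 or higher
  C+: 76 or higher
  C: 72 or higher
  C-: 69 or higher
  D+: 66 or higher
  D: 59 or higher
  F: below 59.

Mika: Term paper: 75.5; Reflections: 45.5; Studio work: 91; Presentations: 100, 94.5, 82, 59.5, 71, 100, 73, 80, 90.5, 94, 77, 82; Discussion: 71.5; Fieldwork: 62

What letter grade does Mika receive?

C

Presentations: drop 59.5, 71 → average of remaining 10 = 873/10 = 87.3
Weighted total:
  Term paper 75.5 × 0.13 = 9.815
  Reflections 45.5 × 0.18 = 8.19
  Studio work 91 × 0.07 = 6.37
  Presentations 87.3 × 0.33 = 28.809
  Discussion 71.5 × 0.19 = 13.585
  Fieldwork 62 × 0.1 = 6.2
Sum = 72.969
72.969 is ≥ 72 and < 76 → C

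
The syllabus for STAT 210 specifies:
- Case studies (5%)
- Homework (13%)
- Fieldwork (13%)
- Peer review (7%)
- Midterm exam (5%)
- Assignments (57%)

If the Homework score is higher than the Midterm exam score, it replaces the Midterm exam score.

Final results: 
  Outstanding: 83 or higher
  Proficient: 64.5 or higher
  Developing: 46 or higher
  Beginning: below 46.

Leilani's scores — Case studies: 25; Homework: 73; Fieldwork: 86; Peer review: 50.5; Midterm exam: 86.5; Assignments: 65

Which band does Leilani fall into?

Proficient

Homework (73) ≤ Midterm exam (86.5), so Midterm exam stays at 86.5.
Weighted total:
  Case studies 25 × 0.05 = 1.25
  Homework 73 × 0.13 = 9.49
  Fieldwork 86 × 0.13 = 11.18
  Peer review 50.5 × 0.07 = 3.535
  Midterm exam 86.5 × 0.05 = 4.325
  Assignments 65 × 0.57 = 37.05
Sum = 66.83
66.83 is ≥ 64.5 and < 83 → Proficient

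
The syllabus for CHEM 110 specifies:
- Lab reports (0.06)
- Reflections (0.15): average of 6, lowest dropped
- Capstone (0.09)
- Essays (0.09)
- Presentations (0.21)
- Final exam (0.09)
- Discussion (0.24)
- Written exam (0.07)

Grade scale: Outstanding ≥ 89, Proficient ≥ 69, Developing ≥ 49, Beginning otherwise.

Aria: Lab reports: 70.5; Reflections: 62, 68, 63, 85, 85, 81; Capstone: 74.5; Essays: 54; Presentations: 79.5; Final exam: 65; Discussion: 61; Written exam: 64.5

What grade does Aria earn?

Developing

Reflections: drop 62 → average of remaining 5 = 382/5 = 76.4
Weighted total:
  Lab reports 70.5 × 0.06 = 4.23
  Reflections 76.4 × 0.15 = 11.46
  Capstone 74.5 × 0.09 = 6.705
  Essays 54 × 0.09 = 4.86
  Presentations 79.5 × 0.21 = 16.695
  Final exam 65 × 0.09 = 5.85
  Discussion 61 × 0.24 = 14.64
  Written exam 64.5 × 0.07 = 4.515
Sum = 68.955
68.955 is ≥ 49 and < 69 → Developing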